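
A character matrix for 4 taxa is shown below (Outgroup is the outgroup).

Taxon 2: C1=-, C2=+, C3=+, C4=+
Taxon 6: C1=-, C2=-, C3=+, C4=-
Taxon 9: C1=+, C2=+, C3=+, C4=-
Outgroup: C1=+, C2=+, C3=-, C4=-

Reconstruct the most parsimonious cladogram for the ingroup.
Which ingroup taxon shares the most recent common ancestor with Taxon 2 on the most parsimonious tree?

Character polarity is set by the outgroup: the derived state is whichever differs from the outgroup's state, so for C1, C2 the derived state is '-', and for the remaining characters it is '+'.
Only Taxon 2 and Taxon 6 show the derived state '-' for C1, supporting them as a clade.
C2 (derived state '-') is unique to Taxon 6 (autapomorphy; uninformative for grouping).
All ingroup taxa share the derived state '+' for C3; it defines the ingroup but does not resolve relationships within it.
C4: derived state '+' in Taxon 2 only — an autapomorphy, so it tells us nothing about relationships among taxa.
Most parsimonious ingroup topology: ((Taxon 2,Taxon 6),Taxon 9).
Taxon 2 and Taxon 6 form a cherry on this tree, so they are sister taxa.

Taxon 6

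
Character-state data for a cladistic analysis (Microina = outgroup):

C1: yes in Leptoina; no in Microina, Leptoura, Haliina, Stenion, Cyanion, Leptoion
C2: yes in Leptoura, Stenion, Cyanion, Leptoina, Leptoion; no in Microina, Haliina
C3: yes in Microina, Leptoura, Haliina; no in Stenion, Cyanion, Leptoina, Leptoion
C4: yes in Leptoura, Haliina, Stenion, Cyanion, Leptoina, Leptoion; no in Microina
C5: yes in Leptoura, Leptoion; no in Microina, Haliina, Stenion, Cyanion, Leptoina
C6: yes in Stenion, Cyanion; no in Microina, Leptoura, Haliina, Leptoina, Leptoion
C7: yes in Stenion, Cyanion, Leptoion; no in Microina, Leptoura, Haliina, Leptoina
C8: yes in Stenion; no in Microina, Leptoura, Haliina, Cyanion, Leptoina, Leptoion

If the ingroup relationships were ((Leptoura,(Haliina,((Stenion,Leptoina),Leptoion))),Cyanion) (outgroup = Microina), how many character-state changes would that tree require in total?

14

Map each character onto ((Leptoura,(Haliina,((Stenion,Leptoina),Leptoion))),Cyanion) (rooted by Microina) and count the minimum state changes it requires (Fitch parsimony):
C1: 1; C2: 2; C3: 2; C4: 1; C5: 2; C6: 2; C7: 3; C8: 1.
Total tree length = 14.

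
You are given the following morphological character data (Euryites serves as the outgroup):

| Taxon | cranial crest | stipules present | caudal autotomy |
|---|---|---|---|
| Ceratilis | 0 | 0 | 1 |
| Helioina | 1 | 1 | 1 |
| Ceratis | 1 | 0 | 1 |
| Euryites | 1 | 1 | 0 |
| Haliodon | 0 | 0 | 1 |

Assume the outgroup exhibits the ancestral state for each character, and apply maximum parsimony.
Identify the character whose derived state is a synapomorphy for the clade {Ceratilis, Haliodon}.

cranial crest

Character polarity is set by the outgroup: the derived state is whichever differs from the outgroup's state, so for cranial crest, stipules present the derived state is '0', and for the remaining characters it is '1'.
cranial crest: derived state '0' in Ceratilis and Haliodon only — synapomorphy for {Ceratilis, Haliodon}.
Only Ceratilis, Ceratis, and Haliodon show the derived state '0' for stipules present, supporting them as a clade.
All ingroup taxa share the derived state '1' for caudal autotomy; it defines the ingroup but does not resolve relationships within it.
Most parsimonious ingroup topology: ((Ceratis,(Ceratilis,Haliodon)),Helioina).
The clade {Ceratilis, Haliodon} is supported by cranial crest: its derived state '0' occurs in exactly those taxa and in no other taxon (including the outgroup).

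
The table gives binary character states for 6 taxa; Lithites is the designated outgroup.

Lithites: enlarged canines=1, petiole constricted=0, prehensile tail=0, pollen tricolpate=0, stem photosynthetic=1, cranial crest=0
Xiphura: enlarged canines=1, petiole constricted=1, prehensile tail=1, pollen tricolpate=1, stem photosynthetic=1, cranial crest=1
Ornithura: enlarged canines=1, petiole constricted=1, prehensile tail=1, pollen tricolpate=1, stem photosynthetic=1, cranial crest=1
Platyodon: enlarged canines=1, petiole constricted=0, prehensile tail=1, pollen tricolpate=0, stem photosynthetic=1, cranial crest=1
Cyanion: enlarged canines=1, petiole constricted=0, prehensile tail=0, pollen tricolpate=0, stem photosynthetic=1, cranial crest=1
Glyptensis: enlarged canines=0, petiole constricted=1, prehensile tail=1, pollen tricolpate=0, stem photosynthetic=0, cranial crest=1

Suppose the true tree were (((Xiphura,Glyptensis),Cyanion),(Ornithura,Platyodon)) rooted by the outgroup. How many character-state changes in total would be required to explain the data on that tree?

9

Map each character onto (((Xiphura,Glyptensis),Cyanion),(Ornithura,Platyodon)) (rooted by Lithites) and count the minimum state changes it requires (Fitch parsimony):
enlarged canines: 1; petiole constricted: 2; prehensile tail: 2; pollen tricolpate: 2; stem photosynthetic: 1; cranial crest: 1.
Total tree length = 9.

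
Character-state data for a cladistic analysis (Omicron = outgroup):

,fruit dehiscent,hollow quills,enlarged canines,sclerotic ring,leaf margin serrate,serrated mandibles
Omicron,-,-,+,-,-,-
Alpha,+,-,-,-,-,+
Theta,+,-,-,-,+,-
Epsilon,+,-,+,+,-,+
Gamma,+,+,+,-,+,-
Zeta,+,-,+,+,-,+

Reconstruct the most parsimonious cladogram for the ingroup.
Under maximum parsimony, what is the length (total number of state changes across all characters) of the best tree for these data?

Character polarity is set by the outgroup: the derived state is whichever differs from the outgroup's state, so for enlarged canines the derived state is '-', and for the remaining characters it is '+'.
All ingroup taxa share the derived state '+' for fruit dehiscent; it defines the ingroup but does not resolve relationships within it.
hollow quills (derived state '+') is unique to Gamma (autapomorphy; uninformative for grouping).
enlarged canines groups Alpha and Theta, which is incompatible with the clades supported by the remaining characters; treating it as convergent (homoplasy) costs fewer steps than any alternative tree.
Only Epsilon and Zeta show the derived state '+' for sclerotic ring, supporting them as a clade.
Only Gamma and Theta show the derived state '+' for leaf margin serrate, supporting them as a clade.
Only Alpha, Epsilon, and Zeta show the derived state '+' for serrated mandibles, supporting them as a clade.
Most parsimonious ingroup topology: ((Alpha,(Epsilon,Zeta)),(Theta,Gamma)).
Changes per character on this tree: fruit dehiscent: 1; hollow quills: 1; enlarged canines: 2; sclerotic ring: 1; leaf margin serrate: 1; serrated mandibles: 1.
Total = 7.

7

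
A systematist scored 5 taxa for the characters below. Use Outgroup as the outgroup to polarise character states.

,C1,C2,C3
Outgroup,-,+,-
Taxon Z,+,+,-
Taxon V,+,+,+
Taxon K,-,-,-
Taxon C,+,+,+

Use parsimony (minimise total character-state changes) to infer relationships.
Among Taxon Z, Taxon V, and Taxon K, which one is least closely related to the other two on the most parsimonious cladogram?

Character polarity is set by the outgroup: the derived state is whichever differs from the outgroup's state, so for C2 the derived state is '-', and for the remaining characters it is '+'.
Only Taxon C, Taxon V, and Taxon Z show the derived state '+' for C1, supporting them as a clade.
C2: derived state '-' in Taxon K only — an autapomorphy, so it tells us nothing about relationships among taxa.
Only Taxon C and Taxon V show the derived state '+' for C3, supporting them as a clade.
Most parsimonious ingroup topology: ((Taxon Z,(Taxon V,Taxon C)),Taxon K).
Taxon Z and Taxon V share a more recent common ancestor with each other than either does with Taxon K, so Taxon K is the least closely related of the three.

Taxon K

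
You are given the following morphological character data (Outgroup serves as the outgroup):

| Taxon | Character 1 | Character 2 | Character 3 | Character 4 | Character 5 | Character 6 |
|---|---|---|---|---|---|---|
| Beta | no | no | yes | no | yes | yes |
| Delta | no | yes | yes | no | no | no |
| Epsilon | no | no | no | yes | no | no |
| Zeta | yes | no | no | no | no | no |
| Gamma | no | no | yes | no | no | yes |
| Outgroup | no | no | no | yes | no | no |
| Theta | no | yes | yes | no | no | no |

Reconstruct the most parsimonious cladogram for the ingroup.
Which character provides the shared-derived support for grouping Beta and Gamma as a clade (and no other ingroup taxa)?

Character 6

Character polarity is set by the outgroup: the derived state is whichever differs from the outgroup's state, so for Character 4 the derived state is 'no', and for the remaining characters it is 'yes'.
Character 1: derived state 'yes' in Zeta only — an autapomorphy, so it tells us nothing about relationships among taxa.
Character 2: derived state 'yes' in Delta and Theta only — synapomorphy for {Delta, Theta}.
Only Beta, Delta, Gamma, and Theta show the derived state 'yes' for Character 3, supporting them as a clade.
Only Beta, Delta, Gamma, Theta, and Zeta show the derived state 'no' for Character 4, supporting them as a clade.
Character 5 (derived state 'yes') is unique to Beta (autapomorphy; uninformative for grouping).
Only Beta and Gamma show the derived state 'yes' for Character 6, supporting them as a clade.
Most parsimonious ingroup topology: ((Zeta,((Theta,Delta),(Gamma,Beta))),Epsilon).
The clade {Beta, Gamma} is supported by Character 6: its derived state 'yes' occurs in exactly those taxa and in no other taxon (including the outgroup).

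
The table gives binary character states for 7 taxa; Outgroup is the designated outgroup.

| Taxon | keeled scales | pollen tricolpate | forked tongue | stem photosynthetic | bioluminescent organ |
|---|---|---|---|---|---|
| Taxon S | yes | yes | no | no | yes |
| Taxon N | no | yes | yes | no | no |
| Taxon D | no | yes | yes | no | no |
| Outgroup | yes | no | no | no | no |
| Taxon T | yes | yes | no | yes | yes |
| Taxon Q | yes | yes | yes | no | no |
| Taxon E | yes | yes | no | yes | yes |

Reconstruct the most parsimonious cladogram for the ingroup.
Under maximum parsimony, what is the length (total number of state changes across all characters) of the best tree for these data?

Character polarity is set by the outgroup: the derived state is whichever differs from the outgroup's state, so for keeled scales the derived state is 'no', and for the remaining characters it is 'yes'.
Only Taxon D and Taxon N show the derived state 'no' for keeled scales, supporting them as a clade.
All ingroup taxa share the derived state 'yes' for pollen tricolpate; it defines the ingroup but does not resolve relationships within it.
forked tongue (derived state 'yes') is shared by Taxon D, Taxon N, and Taxon Q — a synapomorphy uniting that clade.
Only Taxon E and Taxon T show the derived state 'yes' for stem photosynthetic, supporting them as a clade.
Only Taxon E, Taxon S, and Taxon T show the derived state 'yes' for bioluminescent organ, supporting them as a clade.
Most parsimonious ingroup topology: (((Taxon D,Taxon N),Taxon Q),((Taxon E,Taxon T),Taxon S)).
Changes per character on this tree: keeled scales: 1; pollen tricolpate: 1; forked tongue: 1; stem photosynthetic: 1; bioluminescent organ: 1.
Total = 5.

5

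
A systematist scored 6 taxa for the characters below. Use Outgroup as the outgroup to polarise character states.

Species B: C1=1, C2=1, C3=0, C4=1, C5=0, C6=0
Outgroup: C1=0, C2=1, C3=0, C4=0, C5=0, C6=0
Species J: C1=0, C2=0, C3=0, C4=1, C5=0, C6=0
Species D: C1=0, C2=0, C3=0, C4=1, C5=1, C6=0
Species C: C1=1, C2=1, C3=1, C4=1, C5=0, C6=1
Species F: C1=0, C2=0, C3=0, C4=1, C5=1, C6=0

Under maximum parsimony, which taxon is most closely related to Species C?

Species B

Character polarity is set by the outgroup: the derived state is whichever differs from the outgroup's state, so for C2 the derived state is '0', and for the remaining characters it is '1'.
C1 (derived state '1') is shared by Species B and Species C — a synapomorphy uniting that clade.
C2: derived state '0' in Species D, Species F, and Species J only — synapomorphy for {Species D, Species F, Species J}.
C3: derived state '1' in Species C only — an autapomorphy, so it tells us nothing about relationships among taxa.
All ingroup taxa share the derived state '1' for C4; it defines the ingroup but does not resolve relationships within it.
C5 (derived state '1') is shared by Species D and Species F — a synapomorphy uniting that clade.
C6 (derived state '1') is unique to Species C (autapomorphy; uninformative for grouping).
Most parsimonious ingroup topology: (((Species F,Species D),Species J),(Species C,Species B)).
Species C and Species B form a cherry on this tree, so they are sister taxa.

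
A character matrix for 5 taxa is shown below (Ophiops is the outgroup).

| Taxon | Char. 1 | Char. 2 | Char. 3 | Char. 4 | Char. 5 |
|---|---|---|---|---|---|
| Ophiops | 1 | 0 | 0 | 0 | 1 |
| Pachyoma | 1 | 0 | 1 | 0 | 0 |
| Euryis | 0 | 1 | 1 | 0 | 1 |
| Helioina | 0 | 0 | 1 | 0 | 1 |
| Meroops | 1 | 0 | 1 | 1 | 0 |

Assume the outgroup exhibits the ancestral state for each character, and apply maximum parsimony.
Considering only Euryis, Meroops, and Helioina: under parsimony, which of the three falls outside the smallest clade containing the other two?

Character polarity is set by the outgroup: the derived state is whichever differs from the outgroup's state, so for Char. 1, Char. 5 the derived state is '0', and for the remaining characters it is '1'.
Char. 1: derived state '0' in Euryis and Helioina only — synapomorphy for {Euryis, Helioina}.
Char. 2 (derived state '1') is unique to Euryis (autapomorphy; uninformative for grouping).
Char. 3 (derived state '1') is shared by all ingroup taxa — unites the whole ingroup.
Char. 4 (derived state '1') is unique to Meroops (autapomorphy; uninformative for grouping).
Char. 5: derived state '0' in Meroops and Pachyoma only — synapomorphy for {Meroops, Pachyoma}.
Most parsimonious ingroup topology: ((Pachyoma,Meroops),(Euryis,Helioina)).
Helioina and Euryis share a more recent common ancestor with each other than either does with Meroops, so Meroops is the least closely related of the three.

Meroops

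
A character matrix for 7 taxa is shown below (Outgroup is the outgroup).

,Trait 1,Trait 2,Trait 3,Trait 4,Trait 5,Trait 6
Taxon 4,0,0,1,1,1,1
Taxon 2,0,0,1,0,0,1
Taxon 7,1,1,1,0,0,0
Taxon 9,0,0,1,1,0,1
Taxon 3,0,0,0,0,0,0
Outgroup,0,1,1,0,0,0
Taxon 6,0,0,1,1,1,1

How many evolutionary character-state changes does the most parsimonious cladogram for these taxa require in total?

6

Character polarity is set by the outgroup: the derived state is whichever differs from the outgroup's state, so for Trait 2, Trait 3 the derived state is '0', and for the remaining characters it is '1'.
Trait 1: derived state '1' in Taxon 7 only — an autapomorphy, so it tells us nothing about relationships among taxa.
Trait 2 (derived state '0') is shared by Taxon 2, Taxon 3, Taxon 4, Taxon 6, and Taxon 9 — a synapomorphy uniting that clade.
Trait 3 (derived state '0') is unique to Taxon 3 (autapomorphy; uninformative for grouping).
Trait 4: derived state '1' in Taxon 4, Taxon 6, and Taxon 9 only — synapomorphy for {Taxon 4, Taxon 6, Taxon 9}.
Trait 5 (derived state '1') is shared by Taxon 4 and Taxon 6 — a synapomorphy uniting that clade.
Trait 6: derived state '1' in Taxon 2, Taxon 4, Taxon 6, and Taxon 9 only — synapomorphy for {Taxon 2, Taxon 4, Taxon 6, Taxon 9}.
Most parsimonious ingroup topology: (Taxon 7,((Taxon 2,((Taxon 6,Taxon 4),Taxon 9)),Taxon 3)).
Changes per character on this tree: Trait 1: 1; Trait 2: 1; Trait 3: 1; Trait 4: 1; Trait 5: 1; Trait 6: 1.
Total = 6.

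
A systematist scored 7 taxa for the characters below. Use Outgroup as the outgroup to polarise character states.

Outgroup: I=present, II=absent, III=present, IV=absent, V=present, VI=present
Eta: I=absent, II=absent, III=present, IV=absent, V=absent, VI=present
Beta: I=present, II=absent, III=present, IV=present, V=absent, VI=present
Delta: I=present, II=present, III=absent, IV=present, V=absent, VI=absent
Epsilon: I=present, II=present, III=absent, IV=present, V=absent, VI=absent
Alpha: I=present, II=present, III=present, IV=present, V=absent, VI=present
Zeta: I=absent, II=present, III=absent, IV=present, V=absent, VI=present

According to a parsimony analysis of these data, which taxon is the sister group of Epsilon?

Character polarity is set by the outgroup: the derived state is whichever differs from the outgroup's state, so for I, III, V, VI the derived state is 'absent', and for the remaining characters it is 'present'.
I groups Eta and Zeta, which is incompatible with the clades supported by the remaining characters; treating it as convergent (homoplasy) costs fewer steps than any alternative tree.
Only Alpha, Delta, Epsilon, and Zeta show the derived state 'present' for II, supporting them as a clade.
III: derived state 'absent' in Delta, Epsilon, and Zeta only — synapomorphy for {Delta, Epsilon, Zeta}.
IV: derived state 'present' in Alpha, Beta, Delta, Epsilon, and Zeta only — synapomorphy for {Alpha, Beta, Delta, Epsilon, Zeta}.
All ingroup taxa share the derived state 'absent' for V; it defines the ingroup but does not resolve relationships within it.
Only Delta and Epsilon show the derived state 'absent' for VI, supporting them as a clade.
Most parsimonious ingroup topology: (Eta,(Beta,(((Delta,Epsilon),Zeta),Alpha))).
Epsilon and Delta form a cherry on this tree, so they are sister taxa.

Delta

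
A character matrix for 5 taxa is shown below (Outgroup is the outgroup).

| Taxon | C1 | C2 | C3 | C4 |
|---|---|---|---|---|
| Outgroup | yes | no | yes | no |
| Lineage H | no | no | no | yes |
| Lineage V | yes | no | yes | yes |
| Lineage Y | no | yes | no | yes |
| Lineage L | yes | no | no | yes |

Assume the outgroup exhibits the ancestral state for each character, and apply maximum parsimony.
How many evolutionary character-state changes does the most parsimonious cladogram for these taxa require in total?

Character polarity is set by the outgroup: the derived state is whichever differs from the outgroup's state, so for C1, C3 the derived state is 'no', and for the remaining characters it is 'yes'.
C1 (derived state 'no') is shared by Lineage H and Lineage Y — a synapomorphy uniting that clade.
C2: derived state 'yes' in Lineage Y only — an autapomorphy, so it tells us nothing about relationships among taxa.
C3 (derived state 'no') is shared by Lineage H, Lineage L, and Lineage Y — a synapomorphy uniting that clade.
C4 (derived state 'yes') is shared by all ingroup taxa — unites the whole ingroup.
Most parsimonious ingroup topology: (((Lineage H,Lineage Y),Lineage L),Lineage V).
Changes per character on this tree: C1: 1; C2: 1; C3: 1; C4: 1.
Total = 4.

4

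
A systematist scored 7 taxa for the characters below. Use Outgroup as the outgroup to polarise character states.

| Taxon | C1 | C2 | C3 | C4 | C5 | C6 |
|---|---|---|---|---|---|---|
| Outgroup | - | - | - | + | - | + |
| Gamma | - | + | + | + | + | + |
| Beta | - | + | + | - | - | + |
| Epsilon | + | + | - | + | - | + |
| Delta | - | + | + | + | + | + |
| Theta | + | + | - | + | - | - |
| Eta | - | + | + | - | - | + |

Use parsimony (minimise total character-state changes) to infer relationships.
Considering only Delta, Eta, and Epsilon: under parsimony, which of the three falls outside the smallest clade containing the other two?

Epsilon

Character polarity is set by the outgroup: the derived state is whichever differs from the outgroup's state, so for C4, C6 the derived state is '-', and for the remaining characters it is '+'.
C1 (derived state '+') is shared by Epsilon and Theta — a synapomorphy uniting that clade.
C2 (derived state '+') is shared by all ingroup taxa — unites the whole ingroup.
C3: derived state '+' in Beta, Delta, Eta, and Gamma only — synapomorphy for {Beta, Delta, Eta, Gamma}.
C4 (derived state '-') is shared by Beta and Eta — a synapomorphy uniting that clade.
C5: derived state '+' in Delta and Gamma only — synapomorphy for {Delta, Gamma}.
C6: derived state '-' in Theta only — an autapomorphy, so it tells us nothing about relationships among taxa.
Most parsimonious ingroup topology: (((Gamma,Delta),(Beta,Eta)),(Epsilon,Theta)).
Delta and Eta share a more recent common ancestor with each other than either does with Epsilon, so Epsilon is the least closely related of the three.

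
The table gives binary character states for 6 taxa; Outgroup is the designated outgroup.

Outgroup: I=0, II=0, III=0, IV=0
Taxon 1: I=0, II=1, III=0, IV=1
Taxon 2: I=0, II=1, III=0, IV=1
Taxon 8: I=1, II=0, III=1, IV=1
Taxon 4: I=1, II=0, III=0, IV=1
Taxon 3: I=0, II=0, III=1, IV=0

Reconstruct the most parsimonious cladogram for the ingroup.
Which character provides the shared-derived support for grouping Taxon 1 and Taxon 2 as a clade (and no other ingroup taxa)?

II

The outgroup has state '0' for every character, so '1' is the derived state throughout.
I: derived state '1' in Taxon 4 and Taxon 8 only — synapomorphy for {Taxon 4, Taxon 8}.
Only Taxon 1 and Taxon 2 show the derived state '1' for II, supporting them as a clade.
III groups Taxon 3 and Taxon 8, which is incompatible with the clades supported by the remaining characters; treating it as convergent (homoplasy) costs fewer steps than any alternative tree.
Only Taxon 1, Taxon 2, Taxon 4, and Taxon 8 show the derived state '1' for IV, supporting them as a clade.
Most parsimonious ingroup topology: (((Taxon 1,Taxon 2),(Taxon 8,Taxon 4)),Taxon 3).
The clade {Taxon 1, Taxon 2} is supported by II: its derived state '1' occurs in exactly those taxa and in no other taxon (including the outgroup).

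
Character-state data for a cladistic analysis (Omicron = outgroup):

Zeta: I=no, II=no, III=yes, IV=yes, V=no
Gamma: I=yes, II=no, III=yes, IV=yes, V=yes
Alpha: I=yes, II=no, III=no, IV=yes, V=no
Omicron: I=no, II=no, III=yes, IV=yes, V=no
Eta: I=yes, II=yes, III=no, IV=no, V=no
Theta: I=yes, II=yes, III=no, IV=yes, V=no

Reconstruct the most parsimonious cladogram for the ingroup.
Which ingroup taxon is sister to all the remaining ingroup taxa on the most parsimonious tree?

Zeta

Character polarity is set by the outgroup: the derived state is whichever differs from the outgroup's state, so for III, IV the derived state is 'no', and for the remaining characters it is 'yes'.
Only Alpha, Eta, Gamma, and Theta show the derived state 'yes' for I, supporting them as a clade.
II: derived state 'yes' in Eta and Theta only — synapomorphy for {Eta, Theta}.
III (derived state 'no') is shared by Alpha, Eta, and Theta — a synapomorphy uniting that clade.
IV (derived state 'no') is unique to Eta (autapomorphy; uninformative for grouping).
V (derived state 'yes') is unique to Gamma (autapomorphy; uninformative for grouping).
Most parsimonious ingroup topology: ((Gamma,((Theta,Eta),Alpha)),Zeta).
Zeta is sister to the clade containing all other ingroup taxa, so it is the earliest-diverging (most basal) ingroup lineage.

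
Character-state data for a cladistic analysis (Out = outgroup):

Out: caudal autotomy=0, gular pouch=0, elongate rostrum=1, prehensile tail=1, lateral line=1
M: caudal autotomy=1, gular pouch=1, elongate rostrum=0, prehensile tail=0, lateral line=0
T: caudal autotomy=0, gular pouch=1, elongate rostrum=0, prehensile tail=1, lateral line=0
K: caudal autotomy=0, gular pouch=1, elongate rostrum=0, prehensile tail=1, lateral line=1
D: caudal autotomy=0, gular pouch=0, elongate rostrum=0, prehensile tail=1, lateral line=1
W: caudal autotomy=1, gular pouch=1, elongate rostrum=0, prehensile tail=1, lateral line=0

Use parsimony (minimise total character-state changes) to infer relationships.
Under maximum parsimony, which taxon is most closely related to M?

W

Character polarity is set by the outgroup: the derived state is whichever differs from the outgroup's state, so for elongate rostrum, prehensile tail, lateral line the derived state is '0', and for the remaining characters it is '1'.
caudal autotomy: derived state '1' in M and W only — synapomorphy for {M, W}.
gular pouch: derived state '1' in K, M, T, and W only — synapomorphy for {K, M, T, W}.
elongate rostrum (derived state '0') is shared by all ingroup taxa — unites the whole ingroup.
prehensile tail: derived state '0' in M only — an autapomorphy, so it tells us nothing about relationships among taxa.
lateral line: derived state '0' in M, T, and W only — synapomorphy for {M, T, W}.
Most parsimonious ingroup topology: ((((M,W),T),K),D).
M and W form a cherry on this tree, so they are sister taxa.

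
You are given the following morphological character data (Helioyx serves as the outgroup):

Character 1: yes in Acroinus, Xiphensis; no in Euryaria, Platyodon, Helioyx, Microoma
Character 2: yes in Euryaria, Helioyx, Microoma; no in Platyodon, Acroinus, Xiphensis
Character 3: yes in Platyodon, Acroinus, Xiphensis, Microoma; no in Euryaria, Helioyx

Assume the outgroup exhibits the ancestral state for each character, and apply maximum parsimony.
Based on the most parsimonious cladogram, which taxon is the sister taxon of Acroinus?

Character polarity is set by the outgroup: the derived state is whichever differs from the outgroup's state, so for Character 2 the derived state is 'no', and for the remaining characters it is 'yes'.
Character 1 (derived state 'yes') is shared by Acroinus and Xiphensis — a synapomorphy uniting that clade.
Character 2 (derived state 'no') is shared by Acroinus, Platyodon, and Xiphensis — a synapomorphy uniting that clade.
Character 3: derived state 'yes' in Acroinus, Microoma, Platyodon, and Xiphensis only — synapomorphy for {Acroinus, Microoma, Platyodon, Xiphensis}.
Most parsimonious ingroup topology: (Euryaria,(((Acroinus,Xiphensis),Platyodon),Microoma)).
Acroinus and Xiphensis form a cherry on this tree, so they are sister taxa.

Xiphensis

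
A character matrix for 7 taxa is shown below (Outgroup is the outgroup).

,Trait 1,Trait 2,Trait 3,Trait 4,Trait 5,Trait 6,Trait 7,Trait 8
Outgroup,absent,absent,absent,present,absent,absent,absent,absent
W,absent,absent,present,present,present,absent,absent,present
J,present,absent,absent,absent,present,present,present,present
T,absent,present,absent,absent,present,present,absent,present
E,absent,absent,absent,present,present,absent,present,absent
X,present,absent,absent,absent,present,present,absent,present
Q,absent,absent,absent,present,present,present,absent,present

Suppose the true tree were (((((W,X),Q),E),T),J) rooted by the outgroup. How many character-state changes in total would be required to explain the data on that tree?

15

Map each character onto (((((W,X),Q),E),T),J) (rooted by Outgroup) and count the minimum state changes it requires (Fitch parsimony):
Trait 1: 2; Trait 2: 1; Trait 3: 1; Trait 4: 3; Trait 5: 1; Trait 6: 3; Trait 7: 2; Trait 8: 2.
Total tree length = 15.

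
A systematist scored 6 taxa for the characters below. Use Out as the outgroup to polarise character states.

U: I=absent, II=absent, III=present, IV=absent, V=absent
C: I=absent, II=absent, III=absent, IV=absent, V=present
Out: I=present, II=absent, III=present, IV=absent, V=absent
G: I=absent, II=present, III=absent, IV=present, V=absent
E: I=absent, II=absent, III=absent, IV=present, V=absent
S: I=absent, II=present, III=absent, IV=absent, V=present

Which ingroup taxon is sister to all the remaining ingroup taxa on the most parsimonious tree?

U

Character polarity is set by the outgroup: the derived state is whichever differs from the outgroup's state, so for I, III the derived state is 'absent', and for the remaining characters it is 'present'.
All ingroup taxa share the derived state 'absent' for I; it defines the ingroup but does not resolve relationships within it.
II groups G and S, which is incompatible with the clades supported by the remaining characters; treating it as convergent (homoplasy) costs fewer steps than any alternative tree.
Only C, E, G, and S show the derived state 'absent' for III, supporting them as a clade.
IV: derived state 'present' in E and G only — synapomorphy for {E, G}.
V (derived state 'present') is shared by C and S — a synapomorphy uniting that clade.
Most parsimonious ingroup topology: (((E,G),(C,S)),U).
U is sister to the clade containing all other ingroup taxa, so it is the earliest-diverging (most basal) ingroup lineage.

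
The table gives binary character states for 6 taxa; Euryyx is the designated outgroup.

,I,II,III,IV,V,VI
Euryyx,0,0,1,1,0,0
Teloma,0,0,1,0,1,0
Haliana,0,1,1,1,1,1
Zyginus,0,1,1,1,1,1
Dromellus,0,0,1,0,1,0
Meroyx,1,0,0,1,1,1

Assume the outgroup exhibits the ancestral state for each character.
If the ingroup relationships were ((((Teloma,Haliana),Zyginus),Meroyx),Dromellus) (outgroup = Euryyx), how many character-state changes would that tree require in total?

Map each character onto ((((Teloma,Haliana),Zyginus),Meroyx),Dromellus) (rooted by Euryyx) and count the minimum state changes it requires (Fitch parsimony):
I: 1; II: 2; III: 1; IV: 2; V: 1; VI: 2.
Total tree length = 9.

9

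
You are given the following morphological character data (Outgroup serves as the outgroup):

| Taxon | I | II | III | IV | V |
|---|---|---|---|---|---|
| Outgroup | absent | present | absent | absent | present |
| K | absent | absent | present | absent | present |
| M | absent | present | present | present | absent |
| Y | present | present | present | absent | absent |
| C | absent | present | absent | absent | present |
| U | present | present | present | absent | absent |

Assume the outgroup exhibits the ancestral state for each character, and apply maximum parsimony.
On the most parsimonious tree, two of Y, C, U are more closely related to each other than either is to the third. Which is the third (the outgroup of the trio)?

Character polarity is set by the outgroup: the derived state is whichever differs from the outgroup's state, so for II, V the derived state is 'absent', and for the remaining characters it is 'present'.
I: derived state 'present' in U and Y only — synapomorphy for {U, Y}.
II (derived state 'absent') is unique to K (autapomorphy; uninformative for grouping).
III: derived state 'present' in K, M, U, and Y only — synapomorphy for {K, M, U, Y}.
IV (derived state 'present') is unique to M (autapomorphy; uninformative for grouping).
V (derived state 'absent') is shared by M, U, and Y — a synapomorphy uniting that clade.
Most parsimonious ingroup topology: ((K,(M,(Y,U))),C).
Y and U share a more recent common ancestor with each other than either does with C, so C is the least closely related of the three.

C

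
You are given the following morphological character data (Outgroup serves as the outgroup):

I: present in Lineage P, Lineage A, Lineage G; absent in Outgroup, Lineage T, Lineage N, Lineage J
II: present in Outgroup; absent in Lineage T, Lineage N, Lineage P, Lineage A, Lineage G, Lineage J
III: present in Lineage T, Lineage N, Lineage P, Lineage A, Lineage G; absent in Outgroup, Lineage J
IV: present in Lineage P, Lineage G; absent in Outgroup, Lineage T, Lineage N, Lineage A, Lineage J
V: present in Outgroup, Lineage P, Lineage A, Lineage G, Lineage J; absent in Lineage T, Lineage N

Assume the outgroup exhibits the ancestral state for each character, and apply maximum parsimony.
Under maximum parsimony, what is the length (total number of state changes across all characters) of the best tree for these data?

Character polarity is set by the outgroup: the derived state is whichever differs from the outgroup's state, so for II, V the derived state is 'absent', and for the remaining characters it is 'present'.
I (derived state 'present') is shared by Lineage A, Lineage G, and Lineage P — a synapomorphy uniting that clade.
II (derived state 'absent') is shared by all ingroup taxa — unites the whole ingroup.
III (derived state 'present') is shared by Lineage A, Lineage G, Lineage N, Lineage P, and Lineage T — a synapomorphy uniting that clade.
IV (derived state 'present') is shared by Lineage G and Lineage P — a synapomorphy uniting that clade.
Only Lineage N and Lineage T show the derived state 'absent' for V, supporting them as a clade.
Most parsimonious ingroup topology: (((Lineage T,Lineage N),((Lineage P,Lineage G),Lineage A)),Lineage J).
Changes per character on this tree: I: 1; II: 1; III: 1; IV: 1; V: 1.
Total = 5.

5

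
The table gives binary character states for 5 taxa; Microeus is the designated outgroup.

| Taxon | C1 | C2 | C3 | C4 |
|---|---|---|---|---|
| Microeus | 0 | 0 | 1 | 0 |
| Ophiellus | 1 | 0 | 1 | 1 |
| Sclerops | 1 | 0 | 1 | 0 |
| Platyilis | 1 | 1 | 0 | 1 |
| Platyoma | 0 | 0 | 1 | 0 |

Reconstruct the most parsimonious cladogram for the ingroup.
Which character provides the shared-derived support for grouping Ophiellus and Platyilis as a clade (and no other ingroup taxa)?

Character polarity is set by the outgroup: the derived state is whichever differs from the outgroup's state, so for C3 the derived state is '0', and for the remaining characters it is '1'.
Only Ophiellus, Platyilis, and Sclerops show the derived state '1' for C1, supporting them as a clade.
C2 (derived state '1') is unique to Platyilis (autapomorphy; uninformative for grouping).
C3 (derived state '0') is unique to Platyilis (autapomorphy; uninformative for grouping).
Only Ophiellus and Platyilis show the derived state '1' for C4, supporting them as a clade.
Most parsimonious ingroup topology: (((Ophiellus,Platyilis),Sclerops),Platyoma).
The clade {Ophiellus, Platyilis} is supported by C4: its derived state '1' occurs in exactly those taxa and in no other taxon (including the outgroup).

C4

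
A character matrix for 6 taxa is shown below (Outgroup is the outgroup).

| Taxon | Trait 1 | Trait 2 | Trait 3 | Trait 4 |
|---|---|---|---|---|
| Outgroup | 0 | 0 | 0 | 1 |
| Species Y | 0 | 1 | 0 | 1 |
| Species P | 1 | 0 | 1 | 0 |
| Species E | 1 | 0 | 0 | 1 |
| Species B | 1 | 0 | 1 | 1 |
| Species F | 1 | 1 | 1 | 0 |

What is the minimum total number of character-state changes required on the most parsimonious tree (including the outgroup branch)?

5

Character polarity is set by the outgroup: the derived state is whichever differs from the outgroup's state, so for Trait 4 the derived state is '0', and for the remaining characters it is '1'.
Trait 1 (derived state '1') is shared by Species B, Species E, Species F, and Species P — a synapomorphy uniting that clade.
Trait 2 groups Species F and Species Y, which is incompatible with the clades supported by the remaining characters; treating it as convergent (homoplasy) costs fewer steps than any alternative tree.
Trait 3: derived state '1' in Species B, Species F, and Species P only — synapomorphy for {Species B, Species F, Species P}.
Only Species F and Species P show the derived state '0' for Trait 4, supporting them as a clade.
Most parsimonious ingroup topology: (Species Y,(((Species P,Species F),Species B),Species E)).
Changes per character on this tree: Trait 1: 1; Trait 2: 2; Trait 3: 1; Trait 4: 1.
Total = 5.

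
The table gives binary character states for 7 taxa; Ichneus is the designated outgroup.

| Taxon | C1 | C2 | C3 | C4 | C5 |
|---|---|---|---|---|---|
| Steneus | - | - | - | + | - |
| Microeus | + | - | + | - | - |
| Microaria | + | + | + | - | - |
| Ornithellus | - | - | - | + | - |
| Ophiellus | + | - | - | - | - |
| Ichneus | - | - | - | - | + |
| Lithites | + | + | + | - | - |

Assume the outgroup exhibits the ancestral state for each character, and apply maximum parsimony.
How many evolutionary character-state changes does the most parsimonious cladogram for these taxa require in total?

5

Character polarity is set by the outgroup: the derived state is whichever differs from the outgroup's state, so for C5 the derived state is '-', and for the remaining characters it is '+'.
C1 (derived state '+') is shared by Lithites, Microaria, Microeus, and Ophiellus — a synapomorphy uniting that clade.
C2 (derived state '+') is shared by Lithites and Microaria — a synapomorphy uniting that clade.
C3 (derived state '+') is shared by Lithites, Microaria, and Microeus — a synapomorphy uniting that clade.
C4 (derived state '+') is shared by Ornithellus and Steneus — a synapomorphy uniting that clade.
All ingroup taxa share the derived state '-' for C5; it defines the ingroup but does not resolve relationships within it.
Most parsimonious ingroup topology: ((Ophiellus,((Microaria,Lithites),Microeus)),(Ornithellus,Steneus)).
Changes per character on this tree: C1: 1; C2: 1; C3: 1; C4: 1; C5: 1.
Total = 5.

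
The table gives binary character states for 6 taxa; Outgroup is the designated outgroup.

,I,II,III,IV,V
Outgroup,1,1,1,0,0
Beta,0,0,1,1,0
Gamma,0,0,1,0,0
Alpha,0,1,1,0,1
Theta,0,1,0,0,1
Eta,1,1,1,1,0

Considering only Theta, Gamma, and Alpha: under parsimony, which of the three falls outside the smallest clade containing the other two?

Character polarity is set by the outgroup: the derived state is whichever differs from the outgroup's state, so for I, II, III the derived state is '0', and for the remaining characters it is '1'.
I (derived state '0') is shared by Alpha, Beta, Gamma, and Theta — a synapomorphy uniting that clade.
Only Beta and Gamma show the derived state '0' for II, supporting them as a clade.
III: derived state '0' in Theta only — an autapomorphy, so it tells us nothing about relationships among taxa.
IV (state '1') occurs in Beta and Eta but conflicts with the nesting implied by the other characters — most parsimoniously interpreted as homoplasy.
V (derived state '1') is shared by Alpha and Theta — a synapomorphy uniting that clade.
Most parsimonious ingroup topology: (((Beta,Gamma),(Alpha,Theta)),Eta).
Alpha and Theta share a more recent common ancestor with each other than either does with Gamma, so Gamma is the least closely related of the three.

Gamma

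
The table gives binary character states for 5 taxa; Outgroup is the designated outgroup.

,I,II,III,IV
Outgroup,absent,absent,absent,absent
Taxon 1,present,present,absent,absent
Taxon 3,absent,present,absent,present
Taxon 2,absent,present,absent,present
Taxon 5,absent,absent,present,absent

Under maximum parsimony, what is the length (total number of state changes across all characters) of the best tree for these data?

4

The outgroup has state 'absent' for every character, so 'present' is the derived state throughout.
I (derived state 'present') is unique to Taxon 1 (autapomorphy; uninformative for grouping).
II: derived state 'present' in Taxon 1, Taxon 2, and Taxon 3 only — synapomorphy for {Taxon 1, Taxon 2, Taxon 3}.
III: derived state 'present' in Taxon 5 only — an autapomorphy, so it tells us nothing about relationships among taxa.
IV (derived state 'present') is shared by Taxon 2 and Taxon 3 — a synapomorphy uniting that clade.
Most parsimonious ingroup topology: ((Taxon 1,(Taxon 3,Taxon 2)),Taxon 5).
Changes per character on this tree: I: 1; II: 1; III: 1; IV: 1.
Total = 4.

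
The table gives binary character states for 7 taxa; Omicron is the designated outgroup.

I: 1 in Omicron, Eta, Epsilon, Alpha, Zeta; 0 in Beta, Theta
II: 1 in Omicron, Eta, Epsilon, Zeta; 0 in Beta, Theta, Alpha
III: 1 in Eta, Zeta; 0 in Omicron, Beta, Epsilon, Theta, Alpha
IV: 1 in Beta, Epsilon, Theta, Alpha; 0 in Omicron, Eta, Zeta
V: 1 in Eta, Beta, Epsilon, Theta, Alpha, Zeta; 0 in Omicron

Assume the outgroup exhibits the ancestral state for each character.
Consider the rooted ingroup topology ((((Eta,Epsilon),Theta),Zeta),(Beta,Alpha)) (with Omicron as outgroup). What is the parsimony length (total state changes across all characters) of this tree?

Map each character onto ((((Eta,Epsilon),Theta),Zeta),(Beta,Alpha)) (rooted by Omicron) and count the minimum state changes it requires (Fitch parsimony):
I: 2; II: 2; III: 2; IV: 3; V: 1.
Total tree length = 10.

10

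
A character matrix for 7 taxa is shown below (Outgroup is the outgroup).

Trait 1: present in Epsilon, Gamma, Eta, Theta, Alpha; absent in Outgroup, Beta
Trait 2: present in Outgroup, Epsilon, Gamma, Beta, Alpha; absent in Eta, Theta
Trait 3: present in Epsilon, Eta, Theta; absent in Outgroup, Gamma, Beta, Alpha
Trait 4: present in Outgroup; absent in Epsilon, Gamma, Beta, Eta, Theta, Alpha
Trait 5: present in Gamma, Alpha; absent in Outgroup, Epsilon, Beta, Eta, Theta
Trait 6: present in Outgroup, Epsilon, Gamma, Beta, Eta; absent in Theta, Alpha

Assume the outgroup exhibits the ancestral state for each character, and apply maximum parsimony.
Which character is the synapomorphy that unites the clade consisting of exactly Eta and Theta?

Character polarity is set by the outgroup: the derived state is whichever differs from the outgroup's state, so for Trait 2, Trait 4, Trait 6 the derived state is 'absent', and for the remaining characters it is 'present'.
Trait 1: derived state 'present' in Alpha, Epsilon, Eta, Gamma, and Theta only — synapomorphy for {Alpha, Epsilon, Eta, Gamma, Theta}.
Trait 2: derived state 'absent' in Eta and Theta only — synapomorphy for {Eta, Theta}.
Trait 3: derived state 'present' in Epsilon, Eta, and Theta only — synapomorphy for {Epsilon, Eta, Theta}.
All ingroup taxa share the derived state 'absent' for Trait 4; it defines the ingroup but does not resolve relationships within it.
Trait 5 (derived state 'present') is shared by Alpha and Gamma — a synapomorphy uniting that clade.
Trait 6 groups Alpha and Theta, which is incompatible with the clades supported by the remaining characters; treating it as convergent (homoplasy) costs fewer steps than any alternative tree.
Most parsimonious ingroup topology: (((Epsilon,(Eta,Theta)),(Gamma,Alpha)),Beta).
The clade {Eta, Theta} is supported by Trait 2: its derived state 'absent' occurs in exactly those taxa and in no other taxon (including the outgroup).

Trait 2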